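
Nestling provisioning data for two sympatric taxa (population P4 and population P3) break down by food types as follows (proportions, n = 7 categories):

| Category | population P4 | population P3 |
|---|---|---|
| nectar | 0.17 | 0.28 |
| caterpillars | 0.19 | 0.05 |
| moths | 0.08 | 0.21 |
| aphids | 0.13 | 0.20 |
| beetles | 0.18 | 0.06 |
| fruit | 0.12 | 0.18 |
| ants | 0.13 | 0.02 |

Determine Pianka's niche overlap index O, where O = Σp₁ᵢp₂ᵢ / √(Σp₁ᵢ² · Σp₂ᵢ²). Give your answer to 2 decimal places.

0.77

Σ p₁ᵢp₂ᵢ = 0.0476 + 0.0095 + 0.0168 + 0.0260 + 0.0108 + 0.0216 + 0.0026 = 0.1349
Σp_1ᵢ² = 0.17² + 0.19² + 0.08² + 0.13² + 0.18² + 0.12² + 0.13² = 0.0289 + 0.0361 + 0.0064 + 0.0169 + 0.0324 + 0.0144 + 0.0169 = 0.1520
Σp_2ᵢ² = 0.28² + 0.05² + 0.21² + 0.20² + 0.06² + 0.18² + 0.02² = 0.0784 + 0.0025 + 0.0441 + 0.0400 + 0.0036 + 0.0324 + 0.0004 = 0.2014
O = 0.1349 / √(0.1520 × 0.2014) = 0.1349 / 0.17497 = 0.7710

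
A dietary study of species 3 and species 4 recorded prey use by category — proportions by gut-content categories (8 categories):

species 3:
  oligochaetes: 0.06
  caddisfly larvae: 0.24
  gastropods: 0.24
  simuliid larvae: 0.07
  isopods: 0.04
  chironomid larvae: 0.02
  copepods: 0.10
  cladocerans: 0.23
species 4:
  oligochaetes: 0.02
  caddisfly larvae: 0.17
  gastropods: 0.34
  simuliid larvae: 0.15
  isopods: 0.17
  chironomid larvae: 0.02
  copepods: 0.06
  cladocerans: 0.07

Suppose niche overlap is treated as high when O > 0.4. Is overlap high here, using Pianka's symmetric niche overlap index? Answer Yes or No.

Σ p₁ᵢp₂ᵢ = 0.0012 + 0.0408 + 0.0816 + 0.0105 + 0.0068 + 0.0004 + 0.0060 + 0.0161 = 0.1634
Σp_1ᵢ² = 0.06² + 0.24² + 0.24² + 0.07² + 0.04² + 0.02² + 0.10² + 0.23² = 0.0036 + 0.0576 + 0.0576 + 0.0049 + 0.0016 + 0.0004 + 0.0100 + 0.0529 = 0.1886
Σp_2ᵢ² = 0.02² + 0.17² + 0.34² + 0.15² + 0.17² + 0.02² + 0.06² + 0.07² = 0.0004 + 0.0289 + 0.1156 + 0.0225 + 0.0289 + 0.0004 + 0.0036 + 0.0049 = 0.2052
O = 0.1634 / √(0.1886 × 0.2052) = 0.1634 / 0.19672 = 0.8306
O = 0.8306 > 0.4 → Yes.

Yes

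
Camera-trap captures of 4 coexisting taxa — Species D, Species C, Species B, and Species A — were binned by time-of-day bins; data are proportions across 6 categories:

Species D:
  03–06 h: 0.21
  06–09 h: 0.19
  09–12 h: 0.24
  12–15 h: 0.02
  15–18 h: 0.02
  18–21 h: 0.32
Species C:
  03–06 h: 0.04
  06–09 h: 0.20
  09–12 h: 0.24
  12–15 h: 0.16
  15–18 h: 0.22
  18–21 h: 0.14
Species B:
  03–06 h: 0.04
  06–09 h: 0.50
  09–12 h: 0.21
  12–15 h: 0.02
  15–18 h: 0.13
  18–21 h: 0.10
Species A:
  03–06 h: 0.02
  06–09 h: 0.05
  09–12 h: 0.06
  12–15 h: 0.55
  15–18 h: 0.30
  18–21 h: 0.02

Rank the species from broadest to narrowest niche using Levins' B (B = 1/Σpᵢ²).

Species C > Species D > Species B > Species A

Σp_Dᵢ² = 0.21² + 0.19² + 0.24² + 0.02² + 0.02² + 0.32² = 0.0441 + 0.0361 + 0.0576 + 0.0004 + 0.0004 + 0.1024 = 0.2410
B_D = 1 / 0.2410 = 4.1494
Σp_Cᵢ² = 0.04² + 0.20² + 0.24² + 0.16² + 0.22² + 0.14² = 0.0016 + 0.0400 + 0.0576 + 0.0256 + 0.0484 + 0.0196 = 0.1928
B_C = 1 / 0.1928 = 5.1867
Σp_Bᵢ² = 0.04² + 0.50² + 0.21² + 0.02² + 0.13² + 0.10² = 0.0016 + 0.2500 + 0.0441 + 0.0004 + 0.0169 + 0.0100 = 0.3230
B_B = 1 / 0.3230 = 3.0960
Σp_Aᵢ² = 0.02² + 0.05² + 0.06² + 0.55² + 0.30² + 0.02² = 0.0004 + 0.0025 + 0.0036 + 0.3025 + 0.0900 + 0.0004 = 0.3994
B_A = 1 / 0.3994 = 2.5038
Ranking by B (broadest → narrowest): Species C (5.19) > Species D (4.15) > Species B (3.10) > Species A (2.50)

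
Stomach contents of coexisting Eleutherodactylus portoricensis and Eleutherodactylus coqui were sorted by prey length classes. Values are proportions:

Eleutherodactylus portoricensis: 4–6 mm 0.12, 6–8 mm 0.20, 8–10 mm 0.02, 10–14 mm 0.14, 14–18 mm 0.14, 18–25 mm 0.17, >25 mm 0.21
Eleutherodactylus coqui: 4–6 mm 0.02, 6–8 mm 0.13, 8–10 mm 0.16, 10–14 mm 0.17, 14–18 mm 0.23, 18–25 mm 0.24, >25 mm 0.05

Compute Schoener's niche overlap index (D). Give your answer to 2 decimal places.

0.67

Σ|p₁ᵢ − p₂ᵢ| = 0.10 + 0.07 + 0.14 + 0.03 + 0.09 + 0.07 + 0.16 = 0.66
D = 1 − ½ × 0.66 = 1 − 0.330 = 0.6700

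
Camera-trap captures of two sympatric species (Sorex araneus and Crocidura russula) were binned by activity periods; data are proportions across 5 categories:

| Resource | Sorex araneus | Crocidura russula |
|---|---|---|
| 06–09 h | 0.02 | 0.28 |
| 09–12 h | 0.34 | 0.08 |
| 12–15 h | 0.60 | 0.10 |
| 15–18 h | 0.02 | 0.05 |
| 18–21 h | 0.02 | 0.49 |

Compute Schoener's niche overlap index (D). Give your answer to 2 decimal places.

0.24

Σ|p₁ᵢ − p₂ᵢ| = 0.26 + 0.26 + 0.50 + 0.03 + 0.47 = 1.52
D = 1 − ½ × 1.52 = 1 − 0.760 = 0.2400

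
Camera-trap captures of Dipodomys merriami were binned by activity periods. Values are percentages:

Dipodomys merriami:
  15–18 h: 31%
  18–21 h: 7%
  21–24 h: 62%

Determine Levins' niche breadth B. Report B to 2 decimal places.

Convert percentages to proportions (divide by 100).
Σpᵢ² = 0.31² + 0.07² + 0.62² = 0.0961 + 0.0049 + 0.3844 = 0.4854
B = 1 / 0.4854 = 2.0602

2.06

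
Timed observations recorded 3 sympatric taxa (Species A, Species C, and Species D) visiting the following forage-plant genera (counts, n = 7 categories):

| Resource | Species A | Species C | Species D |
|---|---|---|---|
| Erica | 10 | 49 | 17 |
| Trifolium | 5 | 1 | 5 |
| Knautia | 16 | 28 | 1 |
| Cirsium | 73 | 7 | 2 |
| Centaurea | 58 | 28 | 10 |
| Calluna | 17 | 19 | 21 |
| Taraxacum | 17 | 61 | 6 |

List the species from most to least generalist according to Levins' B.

Proportions for Species A (n=196): 10/196=0.0510, 5/196=0.0255, 16/196=0.0816, 73/196=0.3724, 58/196=0.2959, 17/196=0.0867, 17/196=0.0867
Proportions for Species C (n=193): 49/193=0.2539, 1/193=0.0052, 28/193=0.1451, 7/193=0.0363, 28/193=0.1451, 19/193=0.0984, 61/193=0.3161
Proportions for Species D (n=62): 17/62=0.2742, 5/62=0.0806, 1/62=0.0161, 2/62=0.0323, 10/62=0.1613, 21/62=0.3387, 6/62=0.0968
Σp_Aᵢ² = 0.0510² + 0.0255² + 0.0816² + 0.3724² + 0.2959² + 0.0867² + 0.0867² = 0.002601 + 0.000650 + 0.006659 + 0.138682 + 0.087557 + 0.007517 + 0.007517 = 0.251183
B_A = 1 / 0.251183 = 3.9812
Σp_Cᵢ² = 0.2539² + 0.0052² + 0.1451² + 0.0363² + 0.1451² + 0.0984² + 0.3161² = 0.064465 + 0.000027 + 0.021054 + 0.001318 + 0.021054 + 0.009683 + 0.099919 = 0.217520
B_C = 1 / 0.217520 = 4.5973
Σp_Dᵢ² = 0.2742² + 0.0806² + 0.0161² + 0.0323² + 0.1613² + 0.3387² + 0.0968² = 0.075186 + 0.006496 + 0.000259 + 0.001043 + 0.026018 + 0.114718 + 0.009370 = 0.233090
B_D = 1 / 0.233090 = 4.2902
Ranking by B (broadest → narrowest): Species C (4.60) > Species D (4.29) > Species A (3.98)

Species C > Species D > Species A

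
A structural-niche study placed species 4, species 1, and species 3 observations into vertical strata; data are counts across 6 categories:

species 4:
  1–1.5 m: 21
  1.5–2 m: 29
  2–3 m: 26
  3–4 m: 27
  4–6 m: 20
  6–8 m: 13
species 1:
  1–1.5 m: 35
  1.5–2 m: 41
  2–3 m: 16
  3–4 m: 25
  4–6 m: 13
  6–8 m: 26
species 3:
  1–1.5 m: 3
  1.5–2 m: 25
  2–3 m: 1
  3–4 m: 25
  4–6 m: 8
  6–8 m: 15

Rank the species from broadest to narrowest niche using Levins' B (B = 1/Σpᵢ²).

Proportions for species 4 (n=136): 21/136=0.1544, 29/136=0.2132, 26/136=0.1912, 27/136=0.1985, 20/136=0.1471, 13/136=0.0956
Proportions for species 1 (n=156): 35/156=0.2244, 41/156=0.2628, 16/156=0.1026, 25/156=0.1603, 13/156=0.0833, 26/156=0.1667
Proportions for species 3 (n=77): 3/77=0.0390, 25/77=0.3247, 1/77=0.0130, 25/77=0.3247, 8/77=0.1039, 15/77=0.1948
Σp_4ᵢ² = 0.1544² + 0.2132² + 0.1912² + 0.1985² + 0.1471² + 0.0956² = 0.023839 + 0.045454 + 0.036557 + 0.039402 + 0.021638 + 0.009139 = 0.176029
B_4 = 1 / 0.176029 = 5.6809
Σp_1ᵢ² = 0.2244² + 0.2628² + 0.1026² + 0.1603² + 0.0833² + 0.1667² = 0.050355 + 0.069064 + 0.010527 + 0.025696 + 0.006939 + 0.027789 = 0.190370
B_1 = 1 / 0.190370 = 5.2529
Σp_3ᵢ² = 0.0390² + 0.3247² + 0.0130² + 0.3247² + 0.1039² + 0.1948² = 0.001521 + 0.105430 + 0.000169 + 0.105430 + 0.010795 + 0.037947 = 0.261292
B_3 = 1 / 0.261292 = 3.8271
Ranking by B (broadest → narrowest): species 4 (5.68) > species 1 (5.25) > species 3 (3.83)

species 4 > species 1 > species 3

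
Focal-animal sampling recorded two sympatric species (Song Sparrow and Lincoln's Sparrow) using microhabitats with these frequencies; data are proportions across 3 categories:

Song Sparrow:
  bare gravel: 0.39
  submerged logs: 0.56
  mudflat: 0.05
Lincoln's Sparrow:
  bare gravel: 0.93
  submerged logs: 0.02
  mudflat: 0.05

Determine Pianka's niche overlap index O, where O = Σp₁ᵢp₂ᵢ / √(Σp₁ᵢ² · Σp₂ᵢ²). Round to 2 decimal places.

0.59

Σ p₁ᵢp₂ᵢ = 0.3627 + 0.0112 + 0.0025 = 0.3764
Σp_1ᵢ² = 0.39² + 0.56² + 0.05² = 0.1521 + 0.3136 + 0.0025 = 0.4682
Σp_2ᵢ² = 0.93² + 0.02² + 0.05² = 0.8649 + 0.0004 + 0.0025 = 0.8678
O = 0.3764 / √(0.4682 × 0.8678) = 0.3764 / 0.63742 = 0.5905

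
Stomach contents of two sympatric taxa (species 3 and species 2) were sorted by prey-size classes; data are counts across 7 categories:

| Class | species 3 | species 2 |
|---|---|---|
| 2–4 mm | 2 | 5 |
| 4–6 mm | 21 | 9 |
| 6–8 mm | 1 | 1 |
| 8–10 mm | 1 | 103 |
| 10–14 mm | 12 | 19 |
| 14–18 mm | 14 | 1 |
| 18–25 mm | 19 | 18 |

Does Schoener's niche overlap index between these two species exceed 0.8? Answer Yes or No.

No

Proportions for species 3 (n=70): 2/70=0.0286, 21/70=0.3000, 1/70=0.0143, 1/70=0.0143, 12/70=0.1714, 14/70=0.2000, 19/70=0.2714
Proportions for species 2 (n=156): 5/156=0.0321, 9/156=0.0577, 1/156=0.0064, 103/156=0.6603, 19/156=0.1218, 1/156=0.0064, 18/156=0.1154
Σ|p₁ᵢ − p₂ᵢ| = 0.0035 + 0.2423 + 0.0079 + 0.6460 + 0.0496 + 0.1936 + 0.1560 = 1.2989
D = 1 − ½ × 1.2989 = 1 − 0.64945 = 0.35055
D = 0.35055 < 0.8 → No.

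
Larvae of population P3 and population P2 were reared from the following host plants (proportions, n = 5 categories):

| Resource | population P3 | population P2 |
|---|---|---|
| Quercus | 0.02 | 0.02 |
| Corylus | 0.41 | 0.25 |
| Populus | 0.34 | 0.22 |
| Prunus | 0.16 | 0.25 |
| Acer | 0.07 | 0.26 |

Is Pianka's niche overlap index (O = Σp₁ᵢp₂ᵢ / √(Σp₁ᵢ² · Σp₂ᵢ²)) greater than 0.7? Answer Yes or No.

Σ p₁ᵢp₂ᵢ = 0.0004 + 0.1025 + 0.0748 + 0.0400 + 0.0182 = 0.2359
Σp_1ᵢ² = 0.02² + 0.41² + 0.34² + 0.16² + 0.07² = 0.0004 + 0.1681 + 0.1156 + 0.0256 + 0.0049 = 0.3146
Σp_2ᵢ² = 0.02² + 0.25² + 0.22² + 0.25² + 0.26² = 0.0004 + 0.0625 + 0.0484 + 0.0625 + 0.0676 = 0.2414
O = 0.2359 / √(0.3146 × 0.2414) = 0.2359 / 0.27558 = 0.8560
O = 0.8560 > 0.7 → Yes.

Yes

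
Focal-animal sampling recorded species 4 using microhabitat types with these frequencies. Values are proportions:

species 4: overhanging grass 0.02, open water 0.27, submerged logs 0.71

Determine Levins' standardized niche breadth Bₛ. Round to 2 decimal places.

0.37

Σpᵢ² = 0.02² + 0.27² + 0.71² = 0.0004 + 0.0729 + 0.5041 = 0.5774
B = 1 / 0.5774 = 1.7319
Bₛ = (B − 1)/(n − 1) = (1.7319 − 1)/(3 − 1) = 0.7319/2 = 0.3660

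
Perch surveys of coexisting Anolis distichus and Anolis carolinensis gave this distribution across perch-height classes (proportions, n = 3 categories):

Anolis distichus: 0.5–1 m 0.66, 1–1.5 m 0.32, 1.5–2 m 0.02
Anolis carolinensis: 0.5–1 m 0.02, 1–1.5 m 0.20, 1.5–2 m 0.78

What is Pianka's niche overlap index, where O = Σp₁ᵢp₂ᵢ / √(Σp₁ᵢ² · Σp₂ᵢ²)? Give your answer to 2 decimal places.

0.16

Σ p₁ᵢp₂ᵢ = 0.0132 + 0.0640 + 0.0156 = 0.0928
Σp_1ᵢ² = 0.66² + 0.32² + 0.02² = 0.4356 + 0.1024 + 0.0004 = 0.5384
Σp_2ᵢ² = 0.02² + 0.20² + 0.78² = 0.0004 + 0.0400 + 0.6084 = 0.6488
O = 0.0928 / √(0.5384 × 0.6488) = 0.0928 / 0.59103 = 0.1570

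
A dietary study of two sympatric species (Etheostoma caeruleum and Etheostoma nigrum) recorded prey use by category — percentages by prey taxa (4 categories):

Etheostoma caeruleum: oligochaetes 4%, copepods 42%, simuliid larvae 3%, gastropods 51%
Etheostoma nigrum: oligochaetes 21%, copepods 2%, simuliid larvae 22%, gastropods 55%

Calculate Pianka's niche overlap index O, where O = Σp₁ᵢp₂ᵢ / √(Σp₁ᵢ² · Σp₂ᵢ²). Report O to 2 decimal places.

0.73

Convert percentages to proportions (divide by 100).
Σ p₁ᵢp₂ᵢ = 0.0084 + 0.0084 + 0.0066 + 0.2805 = 0.3039
Σp_1ᵢ² = 0.04² + 0.42² + 0.03² + 0.51² = 0.0016 + 0.1764 + 0.0009 + 0.2601 = 0.4390
Σp_2ᵢ² = 0.21² + 0.02² + 0.22² + 0.55² = 0.0441 + 0.0004 + 0.0484 + 0.3025 = 0.3954
O = 0.3039 / √(0.4390 × 0.3954) = 0.3039 / 0.41663 = 0.7294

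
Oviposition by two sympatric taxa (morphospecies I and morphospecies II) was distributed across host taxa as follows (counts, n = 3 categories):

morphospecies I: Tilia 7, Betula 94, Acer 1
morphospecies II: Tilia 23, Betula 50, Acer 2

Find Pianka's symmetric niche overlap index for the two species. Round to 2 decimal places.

Proportions for morphospecies I (n=102): 7/102=0.0686, 94/102=0.9216, 1/102=0.0098
Proportions for morphospecies II (n=75): 23/75=0.3067, 50/75=0.6667, 2/75=0.0267
Σ p₁ᵢp₂ᵢ = 0.021040 + 0.614431 + 0.000262 = 0.635733
Σp_1ᵢ² = 0.0686² + 0.9216² + 0.0098² = 0.004706 + 0.849347 + 0.000096 = 0.854149
Σp_2ᵢ² = 0.3067² + 0.6667² + 0.0267² = 0.094065 + 0.444489 + 0.000713 = 0.539267
O = 0.635733 / √(0.854149 × 0.539267) = 0.635733 / 0.6786858 = 0.9367

0.94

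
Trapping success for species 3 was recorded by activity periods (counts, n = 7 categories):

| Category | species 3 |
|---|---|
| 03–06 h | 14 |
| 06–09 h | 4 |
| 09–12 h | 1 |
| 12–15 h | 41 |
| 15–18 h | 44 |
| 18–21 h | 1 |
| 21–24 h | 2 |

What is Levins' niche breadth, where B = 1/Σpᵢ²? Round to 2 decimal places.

Proportions for species 3 (n=107): 14/107=0.1308, 4/107=0.0374, 1/107=0.0093, 41/107=0.3832, 44/107=0.4112, 1/107=0.0093, 2/107=0.0187
Σpᵢ² = 0.1308² + 0.0374² + 0.0093² + 0.3832² + 0.4112² + 0.0093² + 0.0187² = 0.017109 + 0.001399 + 0.000086 + 0.146842 + 0.169085 + 0.000086 + 0.000350 = 0.334957
B = 1 / 0.334957 = 2.9855

2.99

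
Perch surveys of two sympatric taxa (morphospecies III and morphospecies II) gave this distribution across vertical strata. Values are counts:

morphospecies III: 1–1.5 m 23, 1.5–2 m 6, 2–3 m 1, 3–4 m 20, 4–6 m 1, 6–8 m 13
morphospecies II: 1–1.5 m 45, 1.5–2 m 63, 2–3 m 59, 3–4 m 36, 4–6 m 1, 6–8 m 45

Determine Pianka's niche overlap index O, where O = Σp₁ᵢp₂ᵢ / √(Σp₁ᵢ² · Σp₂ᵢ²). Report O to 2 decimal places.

0.73

Proportions for morphospecies III (n=64): 23/64=0.3594, 6/64=0.0938, 1/64=0.0156, 20/64=0.3125, 1/64=0.0156, 13/64=0.2031
Proportions for morphospecies II (n=249): 45/249=0.1807, 63/249=0.2530, 59/249=0.2369, 36/249=0.1446, 1/249=0.0040, 45/249=0.1807
Σ p₁ᵢp₂ᵢ = 0.064944 + 0.023731 + 0.003696 + 0.045188 + 0.000062 + 0.036700 = 0.174321
Σp_1ᵢ² = 0.3594² + 0.0938² + 0.0156² + 0.3125² + 0.0156² + 0.2031² = 0.129168 + 0.008798 + 0.000243 + 0.097656 + 0.000243 + 0.041250 = 0.277358
Σp_2ᵢ² = 0.1807² + 0.2530² + 0.2369² + 0.1446² + 0.0040² + 0.1807² = 0.032652 + 0.064009 + 0.056122 + 0.020909 + 0.000016 + 0.032652 = 0.206360
O = 0.174321 / √(0.277358 × 0.206360) = 0.174321 / 0.2392396 = 0.7286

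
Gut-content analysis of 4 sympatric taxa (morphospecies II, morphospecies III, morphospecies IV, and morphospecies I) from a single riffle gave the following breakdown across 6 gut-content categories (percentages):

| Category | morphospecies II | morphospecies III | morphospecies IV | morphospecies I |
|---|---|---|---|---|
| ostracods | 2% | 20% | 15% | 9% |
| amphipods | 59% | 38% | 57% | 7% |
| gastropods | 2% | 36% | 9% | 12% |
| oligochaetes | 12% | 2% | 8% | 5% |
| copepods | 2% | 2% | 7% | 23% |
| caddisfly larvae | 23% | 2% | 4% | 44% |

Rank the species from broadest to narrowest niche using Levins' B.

Convert percentages to proportions (divide by 100).
Σp_IIᵢ² = 0.02² + 0.59² + 0.02² + 0.12² + 0.02² + 0.23² = 0.0004 + 0.3481 + 0.0004 + 0.0144 + 0.0004 + 0.0529 = 0.4166
B_II = 1 / 0.4166 = 2.4004
Σp_IIIᵢ² = 0.20² + 0.38² + 0.36² + 0.02² + 0.02² + 0.02² = 0.0400 + 0.1444 + 0.1296 + 0.0004 + 0.0004 + 0.0004 = 0.3152
B_III = 1 / 0.3152 = 3.1726
Σp_IVᵢ² = 0.15² + 0.57² + 0.09² + 0.08² + 0.07² + 0.04² = 0.0225 + 0.3249 + 0.0081 + 0.0064 + 0.0049 + 0.0016 = 0.3684
B_IV = 1 / 0.3684 = 2.7144
Σp_Iᵢ² = 0.09² + 0.07² + 0.12² + 0.05² + 0.23² + 0.44² = 0.0081 + 0.0049 + 0.0144 + 0.0025 + 0.0529 + 0.1936 = 0.2764
B_I = 1 / 0.2764 = 3.6179
Ranking by B (broadest → narrowest): morphospecies I (3.62) > morphospecies III (3.17) > morphospecies IV (2.71) > morphospecies II (2.40)

morphospecies I > morphospecies III > morphospecies IV > morphospecies II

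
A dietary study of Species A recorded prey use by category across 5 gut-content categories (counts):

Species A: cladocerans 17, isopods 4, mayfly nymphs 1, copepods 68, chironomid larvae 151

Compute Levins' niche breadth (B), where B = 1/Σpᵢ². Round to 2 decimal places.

2.09

Proportions for Species A (n=241): 17/241=0.0705, 4/241=0.0166, 1/241=0.0041, 68/241=0.2822, 151/241=0.6266
Σpᵢ² = 0.0705² + 0.0166² + 0.0041² + 0.2822² + 0.6266² = 0.004970 + 0.000276 + 0.000017 + 0.079637 + 0.392628 = 0.477528
B = 1 / 0.477528 = 2.0941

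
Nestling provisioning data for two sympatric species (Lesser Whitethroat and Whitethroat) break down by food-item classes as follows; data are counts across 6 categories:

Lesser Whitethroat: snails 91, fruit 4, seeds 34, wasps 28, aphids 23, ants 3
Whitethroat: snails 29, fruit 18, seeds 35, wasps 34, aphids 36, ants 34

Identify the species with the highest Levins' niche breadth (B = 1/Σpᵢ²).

Proportions for Lesser Whitethroat (n=183): 91/183=0.4973, 4/183=0.0219, 34/183=0.1858, 28/183=0.1530, 23/183=0.1257, 3/183=0.0164
Proportions for Whitethroat (n=186): 29/186=0.1559, 18/186=0.0968, 35/186=0.1882, 34/186=0.1828, 36/186=0.1935, 34/186=0.1828
Σp_Lessᵢ² = 0.4973² + 0.0219² + 0.1858² + 0.1530² + 0.1257² + 0.0164² = 0.247307 + 0.000480 + 0.034522 + 0.023409 + 0.015800 + 0.000269 = 0.321787
B_Less = 1 / 0.321787 = 3.1076
Σp_Whitᵢ² = 0.1559² + 0.0968² + 0.1882² + 0.1828² + 0.1935² + 0.1828² = 0.024305 + 0.009370 + 0.035419 + 0.033416 + 0.037442 + 0.033416 = 0.173368
B_Whit = 1 / 0.173368 = 5.7681
Highest B → broadest niche (most generalist): Whitethroat (B = 5.77).

Whitethroat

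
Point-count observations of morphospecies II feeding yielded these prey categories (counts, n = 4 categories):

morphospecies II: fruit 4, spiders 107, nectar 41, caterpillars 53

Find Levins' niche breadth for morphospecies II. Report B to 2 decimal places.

Proportions for morphospecies II (n=205): 4/205=0.0195, 107/205=0.5220, 41/205=0.2000, 53/205=0.2585
Σpᵢ² = 0.0195² + 0.5220² + 0.2000² + 0.2585² = 0.000380 + 0.272484 + 0.040000 + 0.066822 = 0.379686
B = 1 / 0.379686 = 2.6338

2.63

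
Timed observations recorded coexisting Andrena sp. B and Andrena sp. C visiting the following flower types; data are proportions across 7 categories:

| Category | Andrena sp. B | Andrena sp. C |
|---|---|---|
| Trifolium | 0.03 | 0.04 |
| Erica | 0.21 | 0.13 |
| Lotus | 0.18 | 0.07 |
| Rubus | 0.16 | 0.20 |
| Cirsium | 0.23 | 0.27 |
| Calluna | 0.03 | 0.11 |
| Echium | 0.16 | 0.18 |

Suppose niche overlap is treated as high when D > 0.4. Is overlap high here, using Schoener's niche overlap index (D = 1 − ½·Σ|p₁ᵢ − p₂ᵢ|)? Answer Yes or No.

Σ|p₁ᵢ − p₂ᵢ| = 0.01 + 0.08 + 0.11 + 0.04 + 0.04 + 0.08 + 0.02 = 0.38
D = 1 − ½ × 0.38 = 1 − 0.190 = 0.8100
D = 0.8100 > 0.4 → Yes.

Yes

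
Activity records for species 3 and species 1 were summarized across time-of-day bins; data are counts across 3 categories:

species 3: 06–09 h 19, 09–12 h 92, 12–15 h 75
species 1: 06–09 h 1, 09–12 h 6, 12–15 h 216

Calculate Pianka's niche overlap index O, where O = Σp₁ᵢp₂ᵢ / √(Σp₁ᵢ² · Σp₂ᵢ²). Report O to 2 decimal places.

0.65

Proportions for species 3 (n=186): 19/186=0.1022, 92/186=0.4946, 75/186=0.4032
Proportions for species 1 (n=223): 1/223=0.0045, 6/223=0.0269, 216/223=0.9686
Σ p₁ᵢp₂ᵢ = 0.000460 + 0.013305 + 0.390540 = 0.404305
Σp_1ᵢ² = 0.1022² + 0.4946² + 0.4032² = 0.010445 + 0.244629 + 0.162570 = 0.417644
Σp_2ᵢ² = 0.0045² + 0.0269² + 0.9686² = 0.000020 + 0.000724 + 0.938186 = 0.938930
O = 0.404305 / √(0.417644 × 0.938930) = 0.404305 / 0.6262096 = 0.6456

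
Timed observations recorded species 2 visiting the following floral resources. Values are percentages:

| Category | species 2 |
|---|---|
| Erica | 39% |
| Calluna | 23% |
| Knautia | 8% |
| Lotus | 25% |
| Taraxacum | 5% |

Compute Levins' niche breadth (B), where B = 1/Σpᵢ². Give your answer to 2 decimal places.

3.62

Convert percentages to proportions (divide by 100).
Σpᵢ² = 0.39² + 0.23² + 0.08² + 0.25² + 0.05² = 0.1521 + 0.0529 + 0.0064 + 0.0625 + 0.0025 = 0.2764
B = 1 / 0.2764 = 3.6179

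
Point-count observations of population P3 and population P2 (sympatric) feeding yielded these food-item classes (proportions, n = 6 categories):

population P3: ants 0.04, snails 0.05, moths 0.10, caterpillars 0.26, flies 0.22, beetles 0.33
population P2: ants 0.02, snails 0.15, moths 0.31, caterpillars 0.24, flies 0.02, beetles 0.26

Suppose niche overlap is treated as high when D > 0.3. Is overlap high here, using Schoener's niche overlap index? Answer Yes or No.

Yes

Σ|p₁ᵢ − p₂ᵢ| = 0.02 + 0.10 + 0.21 + 0.02 + 0.20 + 0.07 = 0.62
D = 1 − ½ × 0.62 = 1 − 0.310 = 0.6900
D = 0.6900 > 0.3 → Yes.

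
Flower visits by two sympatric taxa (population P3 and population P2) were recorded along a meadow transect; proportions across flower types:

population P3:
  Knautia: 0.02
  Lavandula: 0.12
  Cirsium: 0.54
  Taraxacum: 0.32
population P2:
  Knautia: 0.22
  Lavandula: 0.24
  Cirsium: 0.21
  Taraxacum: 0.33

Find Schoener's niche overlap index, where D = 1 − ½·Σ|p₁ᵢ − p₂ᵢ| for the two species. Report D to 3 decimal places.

Σ|p₁ᵢ − p₂ᵢ| = 0.20 + 0.12 + 0.33 + 0.01 = 0.66
D = 1 − ½ × 0.66 = 1 − 0.330 = 0.67000

0.670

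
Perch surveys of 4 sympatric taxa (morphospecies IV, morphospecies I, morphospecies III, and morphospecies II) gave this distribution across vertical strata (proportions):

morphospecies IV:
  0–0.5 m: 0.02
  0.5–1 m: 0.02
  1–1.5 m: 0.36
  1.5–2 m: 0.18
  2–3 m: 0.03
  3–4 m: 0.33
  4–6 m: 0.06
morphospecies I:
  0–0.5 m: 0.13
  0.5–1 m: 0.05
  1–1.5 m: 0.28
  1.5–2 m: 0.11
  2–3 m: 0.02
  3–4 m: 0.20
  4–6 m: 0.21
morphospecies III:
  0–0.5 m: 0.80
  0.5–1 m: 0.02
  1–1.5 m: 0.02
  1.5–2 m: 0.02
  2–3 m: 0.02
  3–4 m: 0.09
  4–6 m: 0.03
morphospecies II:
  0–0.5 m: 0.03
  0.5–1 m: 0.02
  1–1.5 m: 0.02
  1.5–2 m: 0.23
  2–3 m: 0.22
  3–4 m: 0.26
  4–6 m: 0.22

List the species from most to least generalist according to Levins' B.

Σp_IVᵢ² = 0.02² + 0.02² + 0.36² + 0.18² + 0.03² + 0.33² + 0.06² = 0.0004 + 0.0004 + 0.1296 + 0.0324 + 0.0009 + 0.1089 + 0.0036 = 0.2762
B_IV = 1 / 0.2762 = 3.6206
Σp_Iᵢ² = 0.13² + 0.05² + 0.28² + 0.11² + 0.02² + 0.20² + 0.21² = 0.0169 + 0.0025 + 0.0784 + 0.0121 + 0.0004 + 0.0400 + 0.0441 = 0.1944
B_I = 1 / 0.1944 = 5.1440
Σp_IIIᵢ² = 0.80² + 0.02² + 0.02² + 0.02² + 0.02² + 0.09² + 0.03² = 0.6400 + 0.0004 + 0.0004 + 0.0004 + 0.0004 + 0.0081 + 0.0009 = 0.6506
B_III = 1 / 0.6506 = 1.5370
Σp_IIᵢ² = 0.03² + 0.02² + 0.02² + 0.23² + 0.22² + 0.26² + 0.22² = 0.0009 + 0.0004 + 0.0004 + 0.0529 + 0.0484 + 0.0676 + 0.0484 = 0.2190
B_II = 1 / 0.2190 = 4.5662
Ranking by B (broadest → narrowest): morphospecies I (5.14) > morphospecies II (4.57) > morphospecies IV (3.62) > morphospecies III (1.54)

morphospecies I > morphospecies II > morphospecies IV > morphospecies III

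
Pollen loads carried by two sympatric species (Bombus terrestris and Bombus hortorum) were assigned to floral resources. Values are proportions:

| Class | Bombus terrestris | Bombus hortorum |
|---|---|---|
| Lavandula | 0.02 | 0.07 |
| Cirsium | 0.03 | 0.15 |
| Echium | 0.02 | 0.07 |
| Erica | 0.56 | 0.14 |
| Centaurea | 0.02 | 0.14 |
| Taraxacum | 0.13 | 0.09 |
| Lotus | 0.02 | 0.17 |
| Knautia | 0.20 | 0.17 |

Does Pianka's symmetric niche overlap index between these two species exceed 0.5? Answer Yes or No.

Σ p₁ᵢp₂ᵢ = 0.0014 + 0.0045 + 0.0014 + 0.0784 + 0.0028 + 0.0117 + 0.0034 + 0.0340 = 0.1376
Σp_1ᵢ² = 0.02² + 0.03² + 0.02² + 0.56² + 0.02² + 0.13² + 0.02² + 0.20² = 0.0004 + 0.0009 + 0.0004 + 0.3136 + 0.0004 + 0.0169 + 0.0004 + 0.0400 = 0.3730
Σp_2ᵢ² = 0.07² + 0.15² + 0.07² + 0.14² + 0.14² + 0.09² + 0.17² + 0.17² = 0.0049 + 0.0225 + 0.0049 + 0.0196 + 0.0196 + 0.0081 + 0.0289 + 0.0289 = 0.1374
O = 0.1376 / √(0.3730 × 0.1374) = 0.1376 / 0.22639 = 0.6078
O = 0.6078 > 0.5 → Yes.

Yes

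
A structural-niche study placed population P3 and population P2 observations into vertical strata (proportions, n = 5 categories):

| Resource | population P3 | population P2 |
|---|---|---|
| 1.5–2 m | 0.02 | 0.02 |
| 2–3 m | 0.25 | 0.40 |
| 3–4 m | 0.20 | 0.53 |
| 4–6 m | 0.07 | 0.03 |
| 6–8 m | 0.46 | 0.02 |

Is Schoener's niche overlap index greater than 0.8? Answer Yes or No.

Σ|p₁ᵢ − p₂ᵢ| = 0.00 + 0.15 + 0.33 + 0.04 + 0.44 = 0.96
D = 1 − ½ × 0.96 = 1 − 0.480 = 0.5200
D = 0.5200 < 0.8 → No.

No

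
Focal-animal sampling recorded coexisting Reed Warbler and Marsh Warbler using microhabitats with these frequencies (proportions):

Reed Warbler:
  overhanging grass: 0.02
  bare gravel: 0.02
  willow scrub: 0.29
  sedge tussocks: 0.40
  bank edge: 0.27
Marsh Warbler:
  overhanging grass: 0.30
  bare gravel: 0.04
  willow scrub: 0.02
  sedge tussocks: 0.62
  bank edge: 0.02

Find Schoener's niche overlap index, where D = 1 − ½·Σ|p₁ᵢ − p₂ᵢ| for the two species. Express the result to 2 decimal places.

Σ|p₁ᵢ − p₂ᵢ| = 0.28 + 0.02 + 0.27 + 0.22 + 0.25 = 1.04
D = 1 − ½ × 1.04 = 1 − 0.520 = 0.4800

0.48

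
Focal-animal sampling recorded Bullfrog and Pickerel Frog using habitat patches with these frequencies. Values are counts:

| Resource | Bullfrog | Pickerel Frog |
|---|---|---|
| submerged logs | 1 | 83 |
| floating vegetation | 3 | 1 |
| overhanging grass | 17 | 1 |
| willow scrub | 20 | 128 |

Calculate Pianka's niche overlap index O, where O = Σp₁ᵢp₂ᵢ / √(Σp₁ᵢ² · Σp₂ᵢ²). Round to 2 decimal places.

0.66

Proportions for Bullfrog (n=41): 1/41=0.0244, 3/41=0.0732, 17/41=0.4146, 20/41=0.4878
Proportions for Pickerel Frog (n=213): 83/213=0.3897, 1/213=0.0047, 1/213=0.0047, 128/213=0.6009
Σ p₁ᵢp₂ᵢ = 0.009509 + 0.000344 + 0.001949 + 0.293119 = 0.304921
Σp_1ᵢ² = 0.0244² + 0.0732² + 0.4146² + 0.4878² = 0.000595 + 0.005358 + 0.171893 + 0.237949 = 0.415795
Σp_2ᵢ² = 0.3897² + 0.0047² + 0.0047² + 0.6009² = 0.151866 + 0.000022 + 0.000022 + 0.361081 = 0.512991
O = 0.304921 / √(0.415795 × 0.512991) = 0.304921 / 0.4618431 = 0.6602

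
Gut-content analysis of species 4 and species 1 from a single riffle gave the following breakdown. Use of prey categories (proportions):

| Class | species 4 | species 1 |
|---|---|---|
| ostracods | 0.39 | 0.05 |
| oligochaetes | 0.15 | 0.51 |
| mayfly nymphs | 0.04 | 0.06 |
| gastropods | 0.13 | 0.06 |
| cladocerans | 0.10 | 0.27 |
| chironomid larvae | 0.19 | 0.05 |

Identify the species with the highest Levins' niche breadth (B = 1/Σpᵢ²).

species 4

Σp_4ᵢ² = 0.39² + 0.15² + 0.04² + 0.13² + 0.10² + 0.19² = 0.1521 + 0.0225 + 0.0016 + 0.0169 + 0.0100 + 0.0361 = 0.2392
B_4 = 1 / 0.2392 = 4.1806
Σp_1ᵢ² = 0.05² + 0.51² + 0.06² + 0.06² + 0.27² + 0.05² = 0.0025 + 0.2601 + 0.0036 + 0.0036 + 0.0729 + 0.0025 = 0.3452
B_1 = 1 / 0.3452 = 2.8969
Highest B → broadest niche (most generalist): species 4 (B = 4.18).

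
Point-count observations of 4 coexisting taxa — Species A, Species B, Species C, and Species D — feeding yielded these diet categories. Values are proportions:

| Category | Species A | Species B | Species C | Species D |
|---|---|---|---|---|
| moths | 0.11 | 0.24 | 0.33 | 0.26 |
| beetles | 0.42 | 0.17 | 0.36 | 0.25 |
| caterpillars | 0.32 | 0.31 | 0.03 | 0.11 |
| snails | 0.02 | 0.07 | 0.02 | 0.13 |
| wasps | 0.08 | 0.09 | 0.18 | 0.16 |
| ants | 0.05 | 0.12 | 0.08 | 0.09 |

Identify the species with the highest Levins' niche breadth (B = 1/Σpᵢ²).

Species D

Σp_Aᵢ² = 0.11² + 0.42² + 0.32² + 0.02² + 0.08² + 0.05² = 0.0121 + 0.1764 + 0.1024 + 0.0004 + 0.0064 + 0.0025 = 0.3002
B_A = 1 / 0.3002 = 3.3311
Σp_Bᵢ² = 0.24² + 0.17² + 0.31² + 0.07² + 0.09² + 0.12² = 0.0576 + 0.0289 + 0.0961 + 0.0049 + 0.0081 + 0.0144 = 0.2100
B_B = 1 / 0.2100 = 4.7619
Σp_Cᵢ² = 0.33² + 0.36² + 0.03² + 0.02² + 0.18² + 0.08² = 0.1089 + 0.1296 + 0.0009 + 0.0004 + 0.0324 + 0.0064 = 0.2786
B_C = 1 / 0.2786 = 3.5894
Σp_Dᵢ² = 0.26² + 0.25² + 0.11² + 0.13² + 0.16² + 0.09² = 0.0676 + 0.0625 + 0.0121 + 0.0169 + 0.0256 + 0.0081 = 0.1928
B_D = 1 / 0.1928 = 5.1867
Highest B → broadest niche (most generalist): Species D (B = 5.19).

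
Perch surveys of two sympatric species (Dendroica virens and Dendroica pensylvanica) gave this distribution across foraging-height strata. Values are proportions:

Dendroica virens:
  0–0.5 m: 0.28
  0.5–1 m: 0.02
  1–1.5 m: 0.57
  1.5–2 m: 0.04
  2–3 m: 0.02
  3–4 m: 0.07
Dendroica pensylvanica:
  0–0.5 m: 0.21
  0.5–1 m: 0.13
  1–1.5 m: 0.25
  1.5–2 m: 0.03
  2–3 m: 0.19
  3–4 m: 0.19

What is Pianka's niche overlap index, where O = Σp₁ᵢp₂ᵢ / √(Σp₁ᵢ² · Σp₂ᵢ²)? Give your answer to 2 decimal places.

0.78

Σ p₁ᵢp₂ᵢ = 0.0588 + 0.0026 + 0.1425 + 0.0012 + 0.0038 + 0.0133 = 0.2222
Σp_1ᵢ² = 0.28² + 0.02² + 0.57² + 0.04² + 0.02² + 0.07² = 0.0784 + 0.0004 + 0.3249 + 0.0016 + 0.0004 + 0.0049 = 0.4106
Σp_2ᵢ² = 0.21² + 0.13² + 0.25² + 0.03² + 0.19² + 0.19² = 0.0441 + 0.0169 + 0.0625 + 0.0009 + 0.0361 + 0.0361 = 0.1966
O = 0.2222 / √(0.4106 × 0.1966) = 0.2222 / 0.28412 = 0.7821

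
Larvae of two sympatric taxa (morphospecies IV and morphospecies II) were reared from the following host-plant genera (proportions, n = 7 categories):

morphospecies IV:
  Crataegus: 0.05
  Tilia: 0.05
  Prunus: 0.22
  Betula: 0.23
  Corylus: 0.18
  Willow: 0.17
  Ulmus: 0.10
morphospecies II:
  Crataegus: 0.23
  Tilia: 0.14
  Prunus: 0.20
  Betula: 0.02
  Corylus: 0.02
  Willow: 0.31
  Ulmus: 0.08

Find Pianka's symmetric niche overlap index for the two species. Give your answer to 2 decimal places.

0.67

Σ p₁ᵢp₂ᵢ = 0.0115 + 0.0070 + 0.0440 + 0.0046 + 0.0036 + 0.0527 + 0.0080 = 0.1314
Σp_1ᵢ² = 0.05² + 0.05² + 0.22² + 0.23² + 0.18² + 0.17² + 0.10² = 0.0025 + 0.0025 + 0.0484 + 0.0529 + 0.0324 + 0.0289 + 0.0100 = 0.1776
Σp_2ᵢ² = 0.23² + 0.14² + 0.20² + 0.02² + 0.02² + 0.31² + 0.08² = 0.0529 + 0.0196 + 0.0400 + 0.0004 + 0.0004 + 0.0961 + 0.0064 = 0.2158
O = 0.1314 / √(0.1776 × 0.2158) = 0.1314 / 0.19577 = 0.6712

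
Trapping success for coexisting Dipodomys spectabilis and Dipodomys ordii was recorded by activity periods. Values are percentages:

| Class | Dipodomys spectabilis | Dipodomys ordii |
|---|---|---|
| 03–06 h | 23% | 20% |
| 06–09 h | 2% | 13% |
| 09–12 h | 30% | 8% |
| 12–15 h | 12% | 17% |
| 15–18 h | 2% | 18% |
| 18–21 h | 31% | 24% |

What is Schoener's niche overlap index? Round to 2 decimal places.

0.68

Convert percentages to proportions (divide by 100).
Σ|p₁ᵢ − p₂ᵢ| = 0.03 + 0.11 + 0.22 + 0.05 + 0.16 + 0.07 = 0.64
D = 1 − ½ × 0.64 = 1 − 0.320 = 0.6800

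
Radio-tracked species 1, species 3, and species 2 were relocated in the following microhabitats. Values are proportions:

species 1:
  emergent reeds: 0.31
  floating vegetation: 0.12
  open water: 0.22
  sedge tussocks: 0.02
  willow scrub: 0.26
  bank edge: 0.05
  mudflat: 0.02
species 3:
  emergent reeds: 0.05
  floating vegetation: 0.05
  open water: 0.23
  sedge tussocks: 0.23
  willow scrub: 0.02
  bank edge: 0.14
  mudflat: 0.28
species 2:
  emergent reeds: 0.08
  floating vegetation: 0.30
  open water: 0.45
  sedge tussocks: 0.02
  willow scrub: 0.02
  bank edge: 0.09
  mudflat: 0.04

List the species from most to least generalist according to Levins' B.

species 3 > species 1 > species 2

Σp_1ᵢ² = 0.31² + 0.12² + 0.22² + 0.02² + 0.26² + 0.05² + 0.02² = 0.0961 + 0.0144 + 0.0484 + 0.0004 + 0.0676 + 0.0025 + 0.0004 = 0.2298
B_1 = 1 / 0.2298 = 4.3516
Σp_3ᵢ² = 0.05² + 0.05² + 0.23² + 0.23² + 0.02² + 0.14² + 0.28² = 0.0025 + 0.0025 + 0.0529 + 0.0529 + 0.0004 + 0.0196 + 0.0784 = 0.2092
B_3 = 1 / 0.2092 = 4.7801
Σp_2ᵢ² = 0.08² + 0.30² + 0.45² + 0.02² + 0.02² + 0.09² + 0.04² = 0.0064 + 0.0900 + 0.2025 + 0.0004 + 0.0004 + 0.0081 + 0.0016 = 0.3094
B_2 = 1 / 0.3094 = 3.2321
Ranking by B (broadest → narrowest): species 3 (4.78) > species 1 (4.35) > species 2 (3.23)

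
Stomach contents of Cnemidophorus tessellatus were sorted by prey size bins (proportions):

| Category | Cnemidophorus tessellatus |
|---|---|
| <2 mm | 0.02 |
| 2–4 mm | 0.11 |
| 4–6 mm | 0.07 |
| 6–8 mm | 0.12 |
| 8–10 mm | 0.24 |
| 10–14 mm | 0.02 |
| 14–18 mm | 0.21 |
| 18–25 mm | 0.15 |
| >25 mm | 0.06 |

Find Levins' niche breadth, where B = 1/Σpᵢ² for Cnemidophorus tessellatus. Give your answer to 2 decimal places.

6.25

Σpᵢ² = 0.02² + 0.11² + 0.07² + 0.12² + 0.24² + 0.02² + 0.21² + 0.15² + 0.06² = 0.0004 + 0.0121 + 0.0049 + 0.0144 + 0.0576 + 0.0004 + 0.0441 + 0.0225 + 0.0036 = 0.1600
B = 1 / 0.1600 = 6.2500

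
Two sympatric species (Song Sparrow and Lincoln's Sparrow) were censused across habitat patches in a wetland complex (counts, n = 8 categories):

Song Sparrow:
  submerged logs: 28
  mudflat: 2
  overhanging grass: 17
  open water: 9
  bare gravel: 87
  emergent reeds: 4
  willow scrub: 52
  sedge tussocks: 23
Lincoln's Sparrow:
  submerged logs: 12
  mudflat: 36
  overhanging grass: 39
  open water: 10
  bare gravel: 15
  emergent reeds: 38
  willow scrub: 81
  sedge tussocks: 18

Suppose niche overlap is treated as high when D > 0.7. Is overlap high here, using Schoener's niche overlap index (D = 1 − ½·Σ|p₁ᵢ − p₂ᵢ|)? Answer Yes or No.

No

Proportions for Song Sparrow (n=222): 28/222=0.1261, 2/222=0.0090, 17/222=0.0766, 9/222=0.0405, 87/222=0.3919, 4/222=0.0180, 52/222=0.2342, 23/222=0.1036
Proportions for Lincoln's Sparrow (n=249): 12/249=0.0482, 36/249=0.1446, 39/249=0.1566, 10/249=0.0402, 15/249=0.0602, 38/249=0.1526, 81/249=0.3253, 18/249=0.0723
Σ|p₁ᵢ − p₂ᵢ| = 0.0779 + 0.1356 + 0.0800 + 0.0003 + 0.3317 + 0.1346 + 0.0911 + 0.0313 = 0.8825
D = 1 − ½ × 0.8825 = 1 − 0.44125 = 0.55875
D = 0.55875 < 0.7 → No.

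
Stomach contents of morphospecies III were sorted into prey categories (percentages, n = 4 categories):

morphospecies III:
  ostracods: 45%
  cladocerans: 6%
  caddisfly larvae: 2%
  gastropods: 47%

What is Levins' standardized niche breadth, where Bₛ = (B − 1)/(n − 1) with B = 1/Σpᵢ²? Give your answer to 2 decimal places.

Convert percentages to proportions (divide by 100).
Σpᵢ² = 0.45² + 0.06² + 0.02² + 0.47² = 0.2025 + 0.0036 + 0.0004 + 0.2209 = 0.4274
B = 1 / 0.4274 = 2.3397
Bₛ = (B − 1)/(n − 1) = (2.3397 − 1)/(4 − 1) = 1.3397/3 = 0.4466

0.45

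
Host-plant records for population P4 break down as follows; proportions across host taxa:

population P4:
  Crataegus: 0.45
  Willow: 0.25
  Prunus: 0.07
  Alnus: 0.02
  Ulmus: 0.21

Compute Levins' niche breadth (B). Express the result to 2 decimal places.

Σpᵢ² = 0.45² + 0.25² + 0.07² + 0.02² + 0.21² = 0.2025 + 0.0625 + 0.0049 + 0.0004 + 0.0441 = 0.3144
B = 1 / 0.3144 = 3.1807

3.18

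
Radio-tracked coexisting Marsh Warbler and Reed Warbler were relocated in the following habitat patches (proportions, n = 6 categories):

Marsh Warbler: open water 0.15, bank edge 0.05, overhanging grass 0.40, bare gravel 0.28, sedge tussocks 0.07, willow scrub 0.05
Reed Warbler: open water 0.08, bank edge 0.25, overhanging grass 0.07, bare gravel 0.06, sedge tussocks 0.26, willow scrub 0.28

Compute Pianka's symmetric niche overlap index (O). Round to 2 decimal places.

0.41

Σ p₁ᵢp₂ᵢ = 0.0120 + 0.0125 + 0.0280 + 0.0168 + 0.0182 + 0.0140 = 0.1015
Σp_1ᵢ² = 0.15² + 0.05² + 0.40² + 0.28² + 0.07² + 0.05² = 0.0225 + 0.0025 + 0.1600 + 0.0784 + 0.0049 + 0.0025 = 0.2708
Σp_2ᵢ² = 0.08² + 0.25² + 0.07² + 0.06² + 0.26² + 0.28² = 0.0064 + 0.0625 + 0.0049 + 0.0036 + 0.0676 + 0.0784 = 0.2234
O = 0.1015 / √(0.2708 × 0.2234) = 0.1015 / 0.24596 = 0.4127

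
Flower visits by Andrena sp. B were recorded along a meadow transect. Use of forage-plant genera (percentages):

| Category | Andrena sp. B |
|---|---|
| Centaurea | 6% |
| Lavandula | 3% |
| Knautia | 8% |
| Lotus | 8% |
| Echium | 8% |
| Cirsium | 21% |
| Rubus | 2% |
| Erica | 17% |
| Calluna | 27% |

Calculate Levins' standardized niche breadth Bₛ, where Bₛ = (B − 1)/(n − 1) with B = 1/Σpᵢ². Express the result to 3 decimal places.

Convert percentages to proportions (divide by 100).
Σpᵢ² = 0.06² + 0.03² + 0.08² + 0.08² + 0.08² + 0.21² + 0.02² + 0.17² + 0.27² = 0.0036 + 0.0009 + 0.0064 + 0.0064 + 0.0064 + 0.0441 + 0.0004 + 0.0289 + 0.0729 = 0.1700
B = 1 / 0.1700 = 5.88235
Bₛ = (B − 1)/(n − 1) = (5.88235 − 1)/(9 − 1) = 4.88235/8 = 0.61029

0.610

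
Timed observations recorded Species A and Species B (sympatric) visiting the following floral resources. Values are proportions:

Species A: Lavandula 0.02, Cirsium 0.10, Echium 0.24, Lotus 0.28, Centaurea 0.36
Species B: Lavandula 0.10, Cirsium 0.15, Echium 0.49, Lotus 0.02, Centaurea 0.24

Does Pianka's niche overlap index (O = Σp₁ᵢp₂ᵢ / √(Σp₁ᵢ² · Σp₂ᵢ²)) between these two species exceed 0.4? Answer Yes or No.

Yes

Σ p₁ᵢp₂ᵢ = 0.0020 + 0.0150 + 0.1176 + 0.0056 + 0.0864 = 0.2266
Σp_1ᵢ² = 0.02² + 0.10² + 0.24² + 0.28² + 0.36² = 0.0004 + 0.0100 + 0.0576 + 0.0784 + 0.1296 = 0.2760
Σp_2ᵢ² = 0.10² + 0.15² + 0.49² + 0.02² + 0.24² = 0.0100 + 0.0225 + 0.2401 + 0.0004 + 0.0576 = 0.3306
O = 0.2266 / √(0.2760 × 0.3306) = 0.2266 / 0.30207 = 0.7502
O = 0.7502 > 0.4 → Yes.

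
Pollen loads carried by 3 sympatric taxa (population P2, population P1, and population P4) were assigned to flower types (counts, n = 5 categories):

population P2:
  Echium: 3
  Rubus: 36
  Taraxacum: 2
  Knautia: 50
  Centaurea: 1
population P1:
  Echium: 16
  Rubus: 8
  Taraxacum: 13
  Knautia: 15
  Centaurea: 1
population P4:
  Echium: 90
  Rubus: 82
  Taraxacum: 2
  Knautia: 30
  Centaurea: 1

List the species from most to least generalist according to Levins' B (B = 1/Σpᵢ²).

Proportions for population P2 (n=92): 3/92=0.0326, 36/92=0.3913, 2/92=0.0217, 50/92=0.5435, 1/92=0.0109
Proportions for population P1 (n=53): 16/53=0.3019, 8/53=0.1509, 13/53=0.2453, 15/53=0.2830, 1/53=0.0189
Proportions for population P4 (n=205): 90/205=0.4390, 82/205=0.4000, 2/205=0.0098, 30/205=0.1463, 1/205=0.0049
Σp_P2ᵢ² = 0.0326² + 0.3913² + 0.0217² + 0.5435² + 0.0109² = 0.001063 + 0.153116 + 0.000471 + 0.295392 + 0.000119 = 0.450161
B_P2 = 1 / 0.450161 = 2.2214
Σp_P1ᵢ² = 0.3019² + 0.1509² + 0.2453² + 0.2830² + 0.0189² = 0.091144 + 0.022771 + 0.060172 + 0.080089 + 0.000357 = 0.254533
B_P1 = 1 / 0.254533 = 3.9288
Σp_P4ᵢ² = 0.4390² + 0.4000² + 0.0098² + 0.1463² + 0.0049² = 0.192721 + 0.160000 + 0.000096 + 0.021404 + 0.000024 = 0.374245
B_P4 = 1 / 0.374245 = 2.6720
Ranking by B (broadest → narrowest): population P1 (3.93) > population P4 (2.67) > population P2 (2.22)

population P1 > population P4 > population P2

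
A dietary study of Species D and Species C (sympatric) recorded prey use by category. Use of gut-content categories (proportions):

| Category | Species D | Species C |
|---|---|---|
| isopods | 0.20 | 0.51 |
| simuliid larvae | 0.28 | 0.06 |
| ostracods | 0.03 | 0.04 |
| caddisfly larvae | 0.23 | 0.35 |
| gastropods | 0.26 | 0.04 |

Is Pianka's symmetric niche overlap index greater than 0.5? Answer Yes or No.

Σ p₁ᵢp₂ᵢ = 0.1020 + 0.0168 + 0.0012 + 0.0805 + 0.0104 = 0.2109
Σp_1ᵢ² = 0.20² + 0.28² + 0.03² + 0.23² + 0.26² = 0.0400 + 0.0784 + 0.0009 + 0.0529 + 0.0676 = 0.2398
Σp_2ᵢ² = 0.51² + 0.06² + 0.04² + 0.35² + 0.04² = 0.2601 + 0.0036 + 0.0016 + 0.1225 + 0.0016 = 0.3894
O = 0.2109 / √(0.2398 × 0.3894) = 0.2109 / 0.30558 = 0.6902
O = 0.6902 > 0.5 → Yes.

Yes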